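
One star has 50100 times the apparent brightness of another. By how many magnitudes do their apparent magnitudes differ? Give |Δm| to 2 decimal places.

|Δm| ≈ 11.75

Pogson: Δm = −2.5 log₁₀(ratio) = −2.5 log₁₀(50100) = −2.5 × 4.6998 = -11.750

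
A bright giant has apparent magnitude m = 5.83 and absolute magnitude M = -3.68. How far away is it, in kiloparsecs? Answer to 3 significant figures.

Distance modulus: m − M = 5.83 − (-3.68) = 9.510
m − M = 5 log₁₀ d − 5
log₁₀ d = (m − M)/5 + 1 = 2.9020
d = 10^2.9020 = 798.0 pc
= 0.7980 kpc

d ≈ 0.798 kpc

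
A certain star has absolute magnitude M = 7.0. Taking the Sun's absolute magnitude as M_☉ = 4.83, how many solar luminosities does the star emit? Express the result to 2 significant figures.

M − M_☉ = 7.0 − 4.83 = 2.170
L/L_☉ = 10^(−0.4 (M − M_☉)) = 10^-0.868 = 0.1355

L/L_☉ ≈ 0.14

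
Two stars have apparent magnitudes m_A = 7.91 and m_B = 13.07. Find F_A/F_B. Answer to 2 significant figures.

F_A/F_B ≈ 120

Δm = 7.91 − (13.07) = -5.16
Flux ratio = 10^(−0.4 Δm) = 10^(−0.4 × -5.16) = 10^2.064 = 115.9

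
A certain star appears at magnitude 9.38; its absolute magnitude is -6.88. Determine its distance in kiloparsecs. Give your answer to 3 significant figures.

Distance modulus: m − M = 9.38 − (-6.88) = 16.260
m − M = 5 log₁₀ d − 5
log₁₀ d = (m − M)/5 + 1 = 4.2520
d = 10^4.2520 = 17860 pc
= 17.86 kpc

d ≈ 17.9 kpc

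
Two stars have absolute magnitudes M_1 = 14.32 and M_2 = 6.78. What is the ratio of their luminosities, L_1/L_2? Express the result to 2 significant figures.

ΔM = M_1 − M_2 = 7.54
L_1/L_2 = 10^(−0.4 ΔM) = 10^-3.016 = 9.638×10^-4

L_1/L_2 ≈ 9.6×10^-4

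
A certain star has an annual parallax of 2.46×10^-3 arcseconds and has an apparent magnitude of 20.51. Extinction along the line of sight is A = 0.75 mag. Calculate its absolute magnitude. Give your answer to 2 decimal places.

d = 1/p = 1/2.46×10^-3″ = 406.5 pc
5 log₁₀(d/10 pc) = 5 log₁₀(406.5) − 5 = 8.045
M = m − 5 log₁₀(d/10) − A = 20.51 − 8.045 − 0.75 = 11.715

M ≈ 11.71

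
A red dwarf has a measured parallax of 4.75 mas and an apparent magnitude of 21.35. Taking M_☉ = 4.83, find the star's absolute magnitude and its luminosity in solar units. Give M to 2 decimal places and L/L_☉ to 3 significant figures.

d = 1/p = 1000/4.75 mas = 210.5 pc
M = m − 5 log₁₀ d + 5 = 21.35 − 5·2.3233 + 5 = 14.733
M − M_☉ = 14.733 − 4.83 = 9.903
L/L_☉ = 10^(−0.4 × 9.903) = 1.093×10^-4

M ≈ 14.73; L/L_☉ ≈ 1.09×10^-4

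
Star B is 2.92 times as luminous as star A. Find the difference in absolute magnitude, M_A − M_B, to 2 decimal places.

Pogson: ΔM = −2.5 log₁₀(ratio) = −2.5 log₁₀(2.92) = −2.5 × 0.4654 = -1.163
Star B is brighter so has the smaller magnitude: M_A − M_B is positive.

M_A − M_B ≈ 1.16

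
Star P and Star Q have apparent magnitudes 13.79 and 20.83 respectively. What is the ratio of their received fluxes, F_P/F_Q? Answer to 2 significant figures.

Δm = 13.79 − (20.83) = -7.04
Flux ratio = 10^(−0.4 Δm) = 10^(−0.4 × -7.04) = 10^2.816 = 654.6

F_P/F_Q ≈ 650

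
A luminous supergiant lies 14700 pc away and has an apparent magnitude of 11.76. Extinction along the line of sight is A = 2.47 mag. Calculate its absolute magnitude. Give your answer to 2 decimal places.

M ≈ -6.55

5 log₁₀(d/10 pc) = 5 log₁₀(14700) − 5 = 15.837
M = m − 5 log₁₀(d/10) − A = 11.76 − 15.837 − 2.47 = -6.547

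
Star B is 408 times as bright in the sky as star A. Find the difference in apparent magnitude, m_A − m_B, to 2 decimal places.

m_A − m_B ≈ 6.53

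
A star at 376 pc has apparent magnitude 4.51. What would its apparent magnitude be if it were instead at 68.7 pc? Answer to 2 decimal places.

Flux ∝ 1/d², so Δm = 5 log₁₀(d₂/d₁) = 5 log₁₀(68.7/376) = -3.691
m₂ = m₁ + Δm = 4.51 + (-3.691) = 0.819

m ≈ 0.82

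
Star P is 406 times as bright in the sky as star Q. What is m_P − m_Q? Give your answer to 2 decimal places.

m_P − m_Q ≈ -6.52

Pogson: Δm = −2.5 log₁₀(ratio) = −2.5 log₁₀(406) = −2.5 × 2.6085 = -6.521
Star P is brighter, so it has the smaller magnitude: the difference is negative.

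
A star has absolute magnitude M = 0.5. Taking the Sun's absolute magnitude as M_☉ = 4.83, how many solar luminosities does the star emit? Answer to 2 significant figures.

L/L_☉ ≈ 54

M − M_☉ = 0.5 − 4.83 = -4.330
L/L_☉ = 10^(−0.4 (M − M_☉)) = 10^1.732 = 53.95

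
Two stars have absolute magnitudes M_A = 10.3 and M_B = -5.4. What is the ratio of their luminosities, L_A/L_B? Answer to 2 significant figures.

L_A/L_B ≈ 5.2×10^-7

ΔM = M_A − M_B = 15.7
L_A/L_B = 10^(−0.4 ΔM) = 10^-6.280 = 5.248×10^-7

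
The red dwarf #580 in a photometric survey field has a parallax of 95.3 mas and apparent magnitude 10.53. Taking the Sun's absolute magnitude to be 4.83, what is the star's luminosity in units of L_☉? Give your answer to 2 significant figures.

d = 1/p = 1000/95.3 mas = 10.49 pc
M = m − 5 log₁₀ d + 5 = 10.53 − 5·1.0209 + 5 = 10.425
M − M_☉ = 10.425 − 4.83 = 5.595
L/L_☉ = 10^(−0.4 × 5.595) = 5.778×10^-3

L/L_☉ ≈ 5.8×10^-3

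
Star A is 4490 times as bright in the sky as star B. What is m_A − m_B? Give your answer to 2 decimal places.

m_A − m_B ≈ -9.13

Pogson: Δm = −2.5 log₁₀(ratio) = −2.5 log₁₀(4490) = −2.5 × 3.6522 = -9.131
Star A is brighter, so it has the smaller magnitude: the difference is negative.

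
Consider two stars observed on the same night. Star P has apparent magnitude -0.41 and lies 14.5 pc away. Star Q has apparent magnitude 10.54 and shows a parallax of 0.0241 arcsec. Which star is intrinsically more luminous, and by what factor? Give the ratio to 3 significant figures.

Star P: M = m − 5 log₁₀ d + 5 = -0.41 − 5·1.1614 + 5 = -1.217
Star Q: d = 1/p = 1/0.0241″ = 41.49 pc
Star Q: M = m − 5 log₁₀ d + 5 = 10.54 − 5·1.6180 + 5 = 7.450
ΔM = M_P − M_Q = -1.217 − (7.450) = -8.667; smaller M is more luminous → Star P.
L ratio = 10^(0.4 |ΔM|) = 10^3.467 = 2929

Star P is more luminous, by a factor of 2930.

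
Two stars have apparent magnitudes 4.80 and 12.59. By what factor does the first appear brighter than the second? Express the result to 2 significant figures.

1300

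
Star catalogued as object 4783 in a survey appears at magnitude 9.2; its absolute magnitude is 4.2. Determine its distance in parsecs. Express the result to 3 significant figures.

μ = m − M = 5.000
m − M = 5 log₁₀ d − 5
log₁₀ d = (m − M)/5 + 1 = 2.0000
d = 10^2.0000 = 100.0 pc

d ≈ 100 pc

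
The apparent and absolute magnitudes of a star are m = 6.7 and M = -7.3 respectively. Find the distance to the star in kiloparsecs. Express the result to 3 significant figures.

d ≈ 6.31 kpc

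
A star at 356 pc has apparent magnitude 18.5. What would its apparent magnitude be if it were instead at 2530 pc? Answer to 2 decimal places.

m ≈ 22.76

Flux ∝ 1/d², so Δm = 5 log₁₀(d₂/d₁) = 5 log₁₀(2530/356) = 4.258
m₂ = m₁ + Δm = 18.5 + (4.258) = 22.758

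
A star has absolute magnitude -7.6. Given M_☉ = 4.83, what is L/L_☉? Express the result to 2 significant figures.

L/L_☉ ≈ 94000

M − M_☉ = -7.6 − 4.83 = -12.430
L/L_☉ = 10^(−0.4 (M − M_☉)) = 10^4.972 = 93760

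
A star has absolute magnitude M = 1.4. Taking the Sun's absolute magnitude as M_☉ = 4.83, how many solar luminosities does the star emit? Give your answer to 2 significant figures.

M − M_☉ = 1.4 − 4.83 = -3.430
L/L_☉ = 10^(−0.4 (M − M_☉)) = 10^1.372 = 23.55

L/L_☉ ≈ 24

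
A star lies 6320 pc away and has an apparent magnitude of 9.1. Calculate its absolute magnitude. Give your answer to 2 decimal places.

M ≈ -4.90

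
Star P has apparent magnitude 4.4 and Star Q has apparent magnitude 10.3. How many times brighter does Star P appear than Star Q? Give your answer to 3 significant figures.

229

Magnitude difference = -5.9
Flux ratio = 10^(−0.4 Δm) = 10^(−0.4 × -5.9) = 10^2.360 = 229.1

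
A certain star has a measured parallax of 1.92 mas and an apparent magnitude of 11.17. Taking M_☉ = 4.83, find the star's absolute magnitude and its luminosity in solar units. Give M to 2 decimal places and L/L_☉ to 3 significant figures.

M ≈ 2.59; L/L_☉ ≈ 7.90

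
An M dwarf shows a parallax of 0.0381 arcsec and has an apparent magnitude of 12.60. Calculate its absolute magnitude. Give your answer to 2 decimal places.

d = 1/p = 1/0.0381″ = 26.25 pc
5 log₁₀(d/10 pc) = 5 log₁₀(26.25) − 5 = 2.095
M = m − 5 log₁₀(d/10) = 12.60 − 2.095 = 10.505

M ≈ 10.50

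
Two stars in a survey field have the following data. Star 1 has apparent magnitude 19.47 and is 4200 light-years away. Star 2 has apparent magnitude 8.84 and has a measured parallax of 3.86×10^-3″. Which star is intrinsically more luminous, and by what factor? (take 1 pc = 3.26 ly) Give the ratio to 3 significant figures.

Star 1: d = 4200 ly / 3.26 = 1288 pc
Star 1: M = m − 5 log₁₀ d + 5 = 19.47 − 5·3.1100 + 5 = 8.920
Star 2: d = 1/p = 1/3.86×10^-3″ = 259.1 pc
Star 2: M = m − 5 log₁₀ d + 5 = 8.84 − 5·2.4134 + 5 = 1.773
ΔM = M_1 − M_2 = 8.920 − (1.773) = 7.147; smaller M is more luminous → Star 2.
L ratio = 10^(0.4 |ΔM|) = 10^2.859 = 722.4

Star 2 is more luminous, by a factor of 722.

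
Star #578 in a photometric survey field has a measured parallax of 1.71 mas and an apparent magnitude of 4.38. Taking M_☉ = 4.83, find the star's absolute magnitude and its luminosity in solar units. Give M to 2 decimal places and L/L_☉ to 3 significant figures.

M ≈ -4.46; L/L_☉ ≈ 5180

d = 1/p = 1000/1.71 mas = 584.8 pc
M = m − 5 log₁₀ d + 5 = 4.38 − 5·2.7670 + 5 = -4.455
M − M_☉ = -4.455 − 4.83 = -9.285
L/L_☉ = 10^(−0.4 × -9.285) = 5176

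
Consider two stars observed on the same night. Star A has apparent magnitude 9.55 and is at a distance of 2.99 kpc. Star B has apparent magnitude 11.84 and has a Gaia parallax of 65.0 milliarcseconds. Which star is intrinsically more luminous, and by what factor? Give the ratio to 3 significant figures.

Star A is more luminous, by a factor of 311000.

Star A: d = 2.99 kpc = 2990 pc
Star A: M = m − 5 log₁₀ d + 5 = 9.55 − 5·3.4757 + 5 = -2.828
Star B: p = 65.0 mas = 0.0650″ → d = 1/p = 15.38 pc
Star B: M = m − 5 log₁₀ d + 5 = 11.84 − 5·1.1871 + 5 = 10.905
ΔM = M_A − M_B = -2.828 − (10.905) = -13.733; smaller M is more luminous → Star A.
L ratio = 10^(0.4 |ΔM|) = 10^5.493 = 311300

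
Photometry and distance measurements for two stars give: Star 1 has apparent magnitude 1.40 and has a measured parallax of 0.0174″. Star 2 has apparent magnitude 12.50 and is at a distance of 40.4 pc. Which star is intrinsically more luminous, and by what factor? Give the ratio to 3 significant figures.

Star 1: d = 1/p = 1/0.0174″ = 57.47 pc
Star 1: M = m − 5 log₁₀ d + 5 = 1.40 − 5·1.7595 + 5 = -2.397
Star 2: M = m − 5 log₁₀ d + 5 = 12.50 − 5·1.6064 + 5 = 9.468
ΔM = M_1 − M_2 = -2.397 − (9.468) = -11.865; smaller M is more luminous → Star 1.
L ratio = 10^(0.4 |ΔM|) = 10^4.746 = 55740

Star 1 is more luminous, by a factor of 55700.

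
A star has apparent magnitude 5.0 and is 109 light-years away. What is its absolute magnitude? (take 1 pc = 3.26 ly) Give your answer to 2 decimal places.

d = 109 ly / 3.26 = 33.44 pc
5 log₁₀(d/10 pc) = 5 log₁₀(33.44) − 5 = 2.621
M = m − 5 log₁₀(d/10) = 5.0 − 2.621 = 2.379

M ≈ 2.38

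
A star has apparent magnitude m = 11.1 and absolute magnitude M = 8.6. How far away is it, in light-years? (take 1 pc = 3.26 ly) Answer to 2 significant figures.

d ≈ 100 ly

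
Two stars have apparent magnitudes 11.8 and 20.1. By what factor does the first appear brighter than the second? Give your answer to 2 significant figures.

Δm = 11.8 − (20.1) = -8.3
Flux ratio = 10^(−0.4 Δm) = 10^(−0.4 × -8.3) = 10^3.320 = 2089

2100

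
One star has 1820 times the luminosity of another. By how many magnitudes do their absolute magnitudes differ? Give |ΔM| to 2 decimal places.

|ΔM| ≈ 8.15

Pogson: ΔM = −2.5 log₁₀(ratio) = −2.5 log₁₀(1820) = −2.5 × 3.2601 = -8.150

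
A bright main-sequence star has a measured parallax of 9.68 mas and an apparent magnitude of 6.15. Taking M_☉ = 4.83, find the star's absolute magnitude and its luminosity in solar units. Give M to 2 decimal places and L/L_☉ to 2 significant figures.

d = 1/p = 1000/9.68 mas = 103.3 pc
M = m − 5 log₁₀ d + 5 = 6.15 − 5·2.0141 + 5 = 1.079
M − M_☉ = 1.079 − 4.83 = -3.751
L/L_☉ = 10^(−0.4 × -3.751) = 31.64

M ≈ 1.08; L/L_☉ ≈ 32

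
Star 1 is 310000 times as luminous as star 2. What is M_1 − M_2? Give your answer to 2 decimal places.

M_1 − M_2 ≈ -13.73

Pogson: ΔM = −2.5 log₁₀(ratio) = −2.5 log₁₀(310000) = −2.5 × 5.4914 = -13.728
Star 1 is brighter, so it has the smaller magnitude: the difference is negative.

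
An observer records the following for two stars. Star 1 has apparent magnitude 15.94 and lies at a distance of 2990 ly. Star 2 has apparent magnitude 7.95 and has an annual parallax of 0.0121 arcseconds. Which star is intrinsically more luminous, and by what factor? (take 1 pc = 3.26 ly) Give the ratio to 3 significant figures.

Star 2 is more luminous, by a factor of 12.8.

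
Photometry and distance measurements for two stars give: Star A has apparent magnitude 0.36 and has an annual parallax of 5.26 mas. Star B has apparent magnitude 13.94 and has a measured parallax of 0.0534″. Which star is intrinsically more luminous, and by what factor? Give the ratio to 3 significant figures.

Star A is more luminous, by a factor of 2.79×10^7.

Star A: p = 5.26 mas = 5.26×10^-3″ → d = 1/p = 190.1 pc
Star A: M = m − 5 log₁₀ d + 5 = 0.36 − 5·2.2790 + 5 = -6.035
Star B: d = 1/p = 1/0.0534″ = 18.73 pc
Star B: M = m − 5 log₁₀ d + 5 = 13.94 − 5·1.2725 + 5 = 12.578
ΔM = M_A − M_B = -6.035 − (12.578) = -18.613; smaller M is more luminous → Star A.
L ratio = 10^(0.4 |ΔM|) = 10^7.445 = 2.787×10^7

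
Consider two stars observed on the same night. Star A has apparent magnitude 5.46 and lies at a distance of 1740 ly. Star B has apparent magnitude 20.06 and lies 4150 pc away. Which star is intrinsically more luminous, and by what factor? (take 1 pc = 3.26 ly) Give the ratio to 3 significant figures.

Star A: d = 1740 ly / 3.26 = 533.7 pc
Star A: M = m − 5 log₁₀ d + 5 = 5.46 − 5·2.7273 + 5 = -3.177
Star B: M = m − 5 log₁₀ d + 5 = 20.06 − 5·3.6180 + 5 = 6.970
ΔM = M_A − M_B = -3.177 − (6.970) = -10.146; smaller M is more luminous → Star A.
L ratio = 10^(0.4 |ΔM|) = 10^4.059 = 11440

Star A is more luminous, by a factor of 11400.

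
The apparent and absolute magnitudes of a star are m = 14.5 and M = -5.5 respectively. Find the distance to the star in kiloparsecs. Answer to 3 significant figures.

d ≈ 100 kpc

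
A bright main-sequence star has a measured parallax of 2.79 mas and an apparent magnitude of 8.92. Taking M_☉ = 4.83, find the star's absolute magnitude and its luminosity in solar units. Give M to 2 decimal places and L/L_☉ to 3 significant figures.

M ≈ 1.15; L/L_☉ ≈ 29.7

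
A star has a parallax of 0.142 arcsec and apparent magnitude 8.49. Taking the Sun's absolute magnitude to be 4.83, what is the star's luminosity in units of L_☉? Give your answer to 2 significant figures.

d = 1/p = 1/0.142″ = 7.042 pc
M = m − 5 log₁₀ d + 5 = 8.49 − 5·0.8477 + 5 = 9.251
M − M_☉ = 9.251 − 4.83 = 4.421
L/L_☉ = 10^(−0.4 × 4.421) = 0.01704

L/L_☉ ≈ 0.017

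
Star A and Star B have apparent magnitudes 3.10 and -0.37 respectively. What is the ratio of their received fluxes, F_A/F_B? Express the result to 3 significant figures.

F_A/F_B ≈ 0.0409

Magnitude difference = 3.47
Flux ratio = 10^(−0.4 Δm) = 10^(−0.4 × 3.47) = 10^-1.388 = 0.04093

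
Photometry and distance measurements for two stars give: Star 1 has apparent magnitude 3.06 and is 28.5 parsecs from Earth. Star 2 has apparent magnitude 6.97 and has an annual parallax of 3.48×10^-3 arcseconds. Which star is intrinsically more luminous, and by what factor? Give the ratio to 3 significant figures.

Star 1: M = m − 5 log₁₀ d + 5 = 3.06 − 5·1.4548 + 5 = 0.786
Star 2: d = 1/p = 1/3.48×10^-3″ = 287.4 pc
Star 2: M = m − 5 log₁₀ d + 5 = 6.97 − 5·2.4584 + 5 = -0.322
ΔM = M_1 − M_2 = 0.786 − (-0.322) = 1.108; smaller M is more luminous → Star 2.
L ratio = 10^(0.4 |ΔM|) = 10^0.443 = 2.774

Star 2 is more luminous, by a factor of 2.77.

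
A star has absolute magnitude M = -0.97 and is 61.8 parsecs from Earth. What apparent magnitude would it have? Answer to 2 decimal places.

m ≈ 2.98

m = M + 5 log₁₀ d − 5 = -0.97 + 5·1.7910 − 5 = 2.985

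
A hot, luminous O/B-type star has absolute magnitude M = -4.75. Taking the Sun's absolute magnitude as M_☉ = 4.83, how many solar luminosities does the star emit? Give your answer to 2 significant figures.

M − M_☉ = -4.75 − 4.83 = -9.580
L/L_☉ = 10^(−0.4 (M − M_☉)) = 10^3.832 = 6792

L/L_☉ ≈ 6800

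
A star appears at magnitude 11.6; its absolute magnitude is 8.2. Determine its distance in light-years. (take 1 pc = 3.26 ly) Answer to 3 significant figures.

d ≈ 156 ly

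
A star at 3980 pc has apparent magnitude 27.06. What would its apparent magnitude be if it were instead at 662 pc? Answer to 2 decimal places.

m ≈ 23.16

Flux ∝ 1/d², so Δm = 5 log₁₀(d₂/d₁) = 5 log₁₀(662/3980) = -3.895
m₂ = m₁ + Δm = 27.06 + (-3.895) = 23.165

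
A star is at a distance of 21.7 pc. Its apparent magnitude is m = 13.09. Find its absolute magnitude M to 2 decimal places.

M ≈ 11.41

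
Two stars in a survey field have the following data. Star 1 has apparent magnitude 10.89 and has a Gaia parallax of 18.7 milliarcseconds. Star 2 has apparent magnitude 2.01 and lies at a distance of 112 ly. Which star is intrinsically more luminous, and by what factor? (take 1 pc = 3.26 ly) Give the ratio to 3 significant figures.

Star 1: p = 18.7 mas = 0.0187″ → d = 1/p = 53.48 pc
Star 1: M = m − 5 log₁₀ d + 5 = 10.89 − 5·1.7282 + 5 = 7.249
Star 2: d = 112 ly / 3.26 = 34.36 pc
Star 2: M = m − 5 log₁₀ d + 5 = 2.01 − 5·1.5360 + 5 = -0.670
ΔM = M_1 − M_2 = 7.249 − (-0.670) = 7.919; smaller M is more luminous → Star 2.
L ratio = 10^(0.4 |ΔM|) = 10^3.168 = 1471

Star 2 is more luminous, by a factor of 1470.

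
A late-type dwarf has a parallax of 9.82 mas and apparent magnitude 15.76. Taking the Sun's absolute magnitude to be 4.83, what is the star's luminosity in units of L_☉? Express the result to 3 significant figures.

L/L_☉ ≈ 4.40×10^-3

d = 1/p = 1000/9.82 mas = 101.8 pc
M = m − 5 log₁₀ d + 5 = 15.76 − 5·2.0079 + 5 = 10.721
M − M_☉ = 10.721 − 4.83 = 5.891
L/L_☉ = 10^(−0.4 × 5.891) = 4.403×10^-3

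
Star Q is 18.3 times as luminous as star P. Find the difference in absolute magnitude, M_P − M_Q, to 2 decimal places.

M_P − M_Q ≈ 3.16

Pogson: ΔM = −2.5 log₁₀(ratio) = −2.5 log₁₀(18.3) = −2.5 × 1.2625 = -3.156
Star Q is brighter so has the smaller magnitude: M_P − M_Q is positive.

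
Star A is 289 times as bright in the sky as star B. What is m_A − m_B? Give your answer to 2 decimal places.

m_A − m_B ≈ -6.15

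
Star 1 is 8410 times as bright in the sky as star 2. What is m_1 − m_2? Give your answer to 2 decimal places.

m_1 − m_2 ≈ -9.81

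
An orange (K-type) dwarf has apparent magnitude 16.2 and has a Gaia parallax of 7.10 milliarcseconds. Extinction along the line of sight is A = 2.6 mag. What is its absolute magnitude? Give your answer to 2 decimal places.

p = 7.10 mas = 7.10×10^-3″ → d = 1/p = 140.8 pc
5 log₁₀(d/10 pc) = 5 log₁₀(140.8) − 5 = 5.744
M = m − 5 log₁₀(d/10) − A = 16.2 − 5.744 − 2.6 = 7.856

M ≈ 7.86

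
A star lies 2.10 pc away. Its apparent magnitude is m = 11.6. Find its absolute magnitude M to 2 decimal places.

5 log₁₀(d/10 pc) = 5 log₁₀(2.100) − 5 = -3.389
M = m − 5 log₁₀(d/10) = 11.6 + 3.389 = 14.989

M ≈ 14.99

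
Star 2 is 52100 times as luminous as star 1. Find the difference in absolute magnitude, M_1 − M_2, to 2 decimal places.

M_1 − M_2 ≈ 11.79

Pogson: ΔM = −2.5 log₁₀(ratio) = −2.5 log₁₀(52100) = −2.5 × 4.7168 = -11.792
Star 2 is brighter so has the smaller magnitude: M_1 − M_2 is positive.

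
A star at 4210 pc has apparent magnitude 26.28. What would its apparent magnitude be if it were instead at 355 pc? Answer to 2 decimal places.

Flux ∝ 1/d², so Δm = 5 log₁₀(d₂/d₁) = 5 log₁₀(355/4210) = -5.370
m₂ = m₁ + Δm = 26.28 + (-5.370) = 20.910

m ≈ 20.91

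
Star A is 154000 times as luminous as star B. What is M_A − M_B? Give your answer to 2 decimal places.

Pogson: ΔM = −2.5 log₁₀(ratio) = −2.5 log₁₀(154000) = −2.5 × 5.1875 = -12.969
Star A is brighter, so it has the smaller magnitude: the difference is negative.

M_A − M_B ≈ -12.97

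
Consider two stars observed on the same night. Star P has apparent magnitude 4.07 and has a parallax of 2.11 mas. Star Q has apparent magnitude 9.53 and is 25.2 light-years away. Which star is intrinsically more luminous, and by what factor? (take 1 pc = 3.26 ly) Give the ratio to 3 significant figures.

Star P: p = 2.11 mas = 2.11×10^-3″ → d = 1/p = 473.9 pc
Star P: M = m − 5 log₁₀ d + 5 = 4.07 − 5·2.6757 + 5 = -4.309
Star Q: d = 25.2 ly / 3.26 = 7.730 pc
Star Q: M = m − 5 log₁₀ d + 5 = 9.53 − 5·0.8882 + 5 = 10.089
ΔM = M_P − M_Q = -4.309 − (10.089) = -14.398; smaller M is more luminous → Star P.
L ratio = 10^(0.4 |ΔM|) = 10^5.759 = 574200

Star P is more luminous, by a factor of 574000.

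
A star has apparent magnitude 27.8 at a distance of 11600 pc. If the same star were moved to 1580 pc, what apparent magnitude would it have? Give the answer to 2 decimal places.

Flux ∝ 1/d², so Δm = 5 log₁₀(d₂/d₁) = 5 log₁₀(1580/11600) = -4.329
m₂ = m₁ + Δm = 27.8 + (-4.329) = 23.471

m ≈ 23.47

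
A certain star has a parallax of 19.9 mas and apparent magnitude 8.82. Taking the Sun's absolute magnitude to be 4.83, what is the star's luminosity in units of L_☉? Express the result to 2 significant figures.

d = 1/p = 1000/19.9 mas = 50.25 pc
M = m − 5 log₁₀ d + 5 = 8.82 − 5·1.7011 + 5 = 5.314
M − M_☉ = 5.314 − 4.83 = 0.484
L/L_☉ = 10^(−0.4 × 0.484) = 0.6402

L/L_☉ ≈ 0.64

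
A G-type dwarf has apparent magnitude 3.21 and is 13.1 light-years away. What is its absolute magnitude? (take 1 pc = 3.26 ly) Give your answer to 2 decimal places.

M ≈ 5.19

d = 13.1 ly / 3.26 = 4.018 pc
5 log₁₀(d/10 pc) = 5 log₁₀(4.018) − 5 = -1.980
M = m − 5 log₁₀(d/10) = 3.21 + 1.980 = 5.190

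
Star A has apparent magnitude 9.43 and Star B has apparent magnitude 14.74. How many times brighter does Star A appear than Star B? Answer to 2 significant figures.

130

Magnitude difference = -5.31
Flux ratio = 10^(−0.4 Δm) = 10^(−0.4 × -5.31) = 10^2.124 = 133.0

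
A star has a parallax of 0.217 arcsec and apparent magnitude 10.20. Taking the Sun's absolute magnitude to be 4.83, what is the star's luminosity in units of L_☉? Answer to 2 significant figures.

L/L_☉ ≈ 1.5×10^-3

d = 1/p = 1/0.217″ = 4.608 pc
M = m − 5 log₁₀ d + 5 = 10.20 − 5·0.6635 + 5 = 11.882
M − M_☉ = 11.882 − 4.83 = 7.052
L/L_☉ = 10^(−0.4 × 7.052) = 1.510×10^-3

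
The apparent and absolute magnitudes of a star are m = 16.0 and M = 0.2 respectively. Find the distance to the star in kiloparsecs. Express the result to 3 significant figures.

μ = m − M = 15.800
m − M = 5 log₁₀ d − 5
log₁₀ d = (m − M)/5 + 1 = 4.1600
d = 10^4.1600 = 14450 pc
= 14.45 kpc

d ≈ 14.5 kpc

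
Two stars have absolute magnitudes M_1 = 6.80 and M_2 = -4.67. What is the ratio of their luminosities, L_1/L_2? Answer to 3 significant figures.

ΔM = M_1 − M_2 = 11.47
L_1/L_2 = 10^(−0.4 ΔM) = 10^-4.588 = 2.582×10^-5

L_1/L_2 ≈ 2.58×10^-5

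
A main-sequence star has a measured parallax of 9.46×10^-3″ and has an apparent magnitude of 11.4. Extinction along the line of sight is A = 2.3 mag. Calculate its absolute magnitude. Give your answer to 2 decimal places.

M ≈ 3.98

d = 1/p = 1/9.46×10^-3″ = 105.7 pc
5 log₁₀(d/10 pc) = 5 log₁₀(105.7) − 5 = 5.121
M = m − 5 log₁₀(d/10) − A = 11.4 − 5.121 − 2.3 = 3.979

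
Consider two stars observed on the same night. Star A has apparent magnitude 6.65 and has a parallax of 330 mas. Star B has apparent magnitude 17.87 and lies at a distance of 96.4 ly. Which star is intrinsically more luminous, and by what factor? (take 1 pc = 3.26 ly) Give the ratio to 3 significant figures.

Star A is more luminous, by a factor of 323.

Star A: p = 330 mas = 0.330″ → d = 1/p = 3.030 pc
Star A: M = m − 5 log₁₀ d + 5 = 6.65 − 5·0.4815 + 5 = 9.243
Star B: d = 96.4 ly / 3.26 = 29.57 pc
Star B: M = m − 5 log₁₀ d + 5 = 17.87 − 5·1.4709 + 5 = 15.516
ΔM = M_A − M_B = 9.243 − (15.516) = -6.273; smaller M is more luminous → Star A.
L ratio = 10^(0.4 |ΔM|) = 10^2.509 = 323.0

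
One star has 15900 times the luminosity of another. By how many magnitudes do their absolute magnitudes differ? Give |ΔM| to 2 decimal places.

|ΔM| ≈ 10.50

Pogson: ΔM = −2.5 log₁₀(ratio) = −2.5 log₁₀(15900) = −2.5 × 4.2014 = -10.503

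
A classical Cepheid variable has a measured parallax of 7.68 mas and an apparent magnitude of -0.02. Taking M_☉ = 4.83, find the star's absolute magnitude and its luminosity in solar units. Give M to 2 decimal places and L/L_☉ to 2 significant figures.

M ≈ -5.59; L/L_☉ ≈ 15000

d = 1/p = 1000/7.68 mas = 130.2 pc
M = m − 5 log₁₀ d + 5 = -0.02 − 5·2.1146 + 5 = -5.593
M − M_☉ = -5.593 − 4.83 = -10.423
L/L_☉ = 10^(−0.4 × -10.423) = 14770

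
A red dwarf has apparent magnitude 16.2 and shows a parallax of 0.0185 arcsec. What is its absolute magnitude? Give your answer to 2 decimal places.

d = 1/p = 1/0.0185″ = 54.05 pc
5 log₁₀(d/10 pc) = 5 log₁₀(54.05) − 5 = 3.664
M = m − 5 log₁₀(d/10) = 16.2 − 3.664 = 12.536

M ≈ 12.54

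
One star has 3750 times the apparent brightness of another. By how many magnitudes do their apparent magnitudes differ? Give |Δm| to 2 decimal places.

|Δm| ≈ 8.94

Pogson: Δm = −2.5 log₁₀(ratio) = −2.5 log₁₀(3750) = −2.5 × 3.5740 = -8.935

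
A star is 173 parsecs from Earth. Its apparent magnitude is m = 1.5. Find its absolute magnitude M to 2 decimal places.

M ≈ -4.69

5 log₁₀(d/10 pc) = 5 log₁₀(173.0) − 5 = 6.190
M = m − 5 log₁₀(d/10) = 1.5 − 6.190 = -4.690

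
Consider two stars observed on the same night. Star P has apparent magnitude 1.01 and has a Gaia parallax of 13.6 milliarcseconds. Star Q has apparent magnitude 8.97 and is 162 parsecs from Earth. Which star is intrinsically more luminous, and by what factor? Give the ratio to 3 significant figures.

Star P: p = 13.6 mas = 0.0136″ → d = 1/p = 73.53 pc
Star P: M = m − 5 log₁₀ d + 5 = 1.01 − 5·1.8665 + 5 = -3.322
Star Q: M = m − 5 log₁₀ d + 5 = 8.97 − 5·2.2095 + 5 = 2.922
ΔM = M_P − M_Q = -3.322 − (2.922) = -6.245; smaller M is more luminous → Star P.
L ratio = 10^(0.4 |ΔM|) = 10^2.498 = 314.7

Star P is more luminous, by a factor of 315.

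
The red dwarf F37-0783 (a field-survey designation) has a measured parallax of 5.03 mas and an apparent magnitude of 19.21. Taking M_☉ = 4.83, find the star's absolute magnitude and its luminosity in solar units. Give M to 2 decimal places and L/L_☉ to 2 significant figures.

d = 1/p = 1000/5.03 mas = 198.8 pc
M = m − 5 log₁₀ d + 5 = 19.21 − 5·2.2984 + 5 = 12.718
M − M_☉ = 12.718 − 4.83 = 7.888
L/L_☉ = 10^(−0.4 × 7.888) = 6.996×10^-4

M ≈ 12.72; L/L_☉ ≈ 7.0×10^-4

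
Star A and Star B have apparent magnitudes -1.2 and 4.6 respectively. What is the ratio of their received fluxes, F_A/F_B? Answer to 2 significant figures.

Δm = -1.2 − (4.6) = -5.8
Flux ratio = 10^(−0.4 Δm) = 10^(−0.4 × -5.8) = 10^2.320 = 208.9

F_A/F_B ≈ 210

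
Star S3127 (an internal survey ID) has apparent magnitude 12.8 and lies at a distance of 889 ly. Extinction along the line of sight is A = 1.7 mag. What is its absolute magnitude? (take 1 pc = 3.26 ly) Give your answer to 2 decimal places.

d = 889 ly / 3.26 = 272.7 pc
5 log₁₀(d/10 pc) = 5 log₁₀(272.7) − 5 = 7.178
M = m − 5 log₁₀(d/10) − A = 12.8 − 7.178 − 1.7 = 3.922

M ≈ 3.92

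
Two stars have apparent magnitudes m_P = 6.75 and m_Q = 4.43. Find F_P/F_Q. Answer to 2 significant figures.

Magnitude difference = 2.32
Flux ratio = 10^(−0.4 Δm) = 10^(−0.4 × 2.32) = 10^-0.928 = 0.1180

F_P/F_Q ≈ 0.12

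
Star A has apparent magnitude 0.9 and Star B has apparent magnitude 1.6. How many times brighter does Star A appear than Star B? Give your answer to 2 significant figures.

1.9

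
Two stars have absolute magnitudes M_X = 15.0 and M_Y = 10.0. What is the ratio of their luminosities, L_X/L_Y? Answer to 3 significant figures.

L_X/L_Y ≈ 0.0100

ΔM = M_X − M_Y = 5.0
L_X/L_Y = 10^(−0.4 ΔM) = 10^-2.000 = 0.01000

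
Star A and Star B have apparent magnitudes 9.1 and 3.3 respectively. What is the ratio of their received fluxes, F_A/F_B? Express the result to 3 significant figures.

F_A/F_B ≈ 4.79×10^-3

Magnitude difference = 5.8
Flux ratio = 10^(−0.4 Δm) = 10^(−0.4 × 5.8) = 10^-2.320 = 4.786×10^-3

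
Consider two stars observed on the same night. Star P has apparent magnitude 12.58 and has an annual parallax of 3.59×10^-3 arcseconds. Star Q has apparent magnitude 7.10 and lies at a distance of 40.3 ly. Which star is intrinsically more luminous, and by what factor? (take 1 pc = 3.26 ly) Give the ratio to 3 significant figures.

Star P is more luminous, by a factor of 3.26.

Star P: d = 1/p = 1/3.59×10^-3″ = 278.6 pc
Star P: M = m − 5 log₁₀ d + 5 = 12.58 − 5·2.4449 + 5 = 5.355
Star Q: d = 40.3 ly / 3.26 = 12.36 pc
Star Q: M = m − 5 log₁₀ d + 5 = 7.10 − 5·1.0921 + 5 = 6.640
ΔM = M_P − M_Q = 5.355 − (6.640) = -1.284; smaller M is more luminous → Star P.
L ratio = 10^(0.4 |ΔM|) = 10^0.514 = 3.263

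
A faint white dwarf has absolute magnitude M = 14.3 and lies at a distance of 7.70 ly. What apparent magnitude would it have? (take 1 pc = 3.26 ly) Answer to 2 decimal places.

m ≈ 11.17

d = 7.70 ly / 3.26 = 2.362 pc
m = M + 5 log₁₀ d − 5 = 14.3 + 5·0.3733 − 5 = 11.166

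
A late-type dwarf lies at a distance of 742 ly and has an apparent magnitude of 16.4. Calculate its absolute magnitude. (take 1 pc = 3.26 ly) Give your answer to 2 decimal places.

M ≈ 9.61

d = 742 ly / 3.26 = 227.6 pc
5 log₁₀(d/10 pc) = 5 log₁₀(227.6) − 5 = 6.786
M = m − 5 log₁₀(d/10) = 16.4 − 6.786 = 9.614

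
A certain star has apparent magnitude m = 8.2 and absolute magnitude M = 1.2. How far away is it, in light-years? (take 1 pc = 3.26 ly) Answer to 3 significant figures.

Distance modulus: m − M = 8.2 − (1.2) = 7.000
m − M = 5 log₁₀ d − 5
log₁₀ d = (m − M)/5 + 1 = 2.4000
d = 10^2.4000 = 251.2 pc
= 818.9 ly

d ≈ 819 ly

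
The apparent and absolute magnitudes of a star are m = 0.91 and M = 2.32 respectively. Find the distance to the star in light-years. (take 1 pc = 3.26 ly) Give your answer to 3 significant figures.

μ = m − M = -1.410
m − M = 5 log₁₀ d − 5
log₁₀ d = (m − M)/5 + 1 = 0.7180
d = 10^0.7180 = 5.224 pc
= 17.03 ly

d ≈ 17.0 ly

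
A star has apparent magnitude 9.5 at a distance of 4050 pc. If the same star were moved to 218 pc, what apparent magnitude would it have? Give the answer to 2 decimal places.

m ≈ 3.16

Flux ∝ 1/d², so Δm = 5 log₁₀(d₂/d₁) = 5 log₁₀(218/4050) = -6.345
m₂ = m₁ + Δm = 9.5 + (-6.345) = 3.155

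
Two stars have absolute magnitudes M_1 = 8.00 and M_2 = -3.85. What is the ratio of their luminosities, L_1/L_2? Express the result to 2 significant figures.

L_1/L_2 ≈ 1.8×10^-5

ΔM = M_1 − M_2 = 11.85
L_1/L_2 = 10^(−0.4 ΔM) = 10^-4.740 = 1.820×10^-5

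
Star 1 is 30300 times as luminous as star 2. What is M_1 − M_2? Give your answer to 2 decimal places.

M_1 − M_2 ≈ -11.20

Pogson: ΔM = −2.5 log₁₀(ratio) = −2.5 log₁₀(30300) = −2.5 × 4.4814 = -11.204
Star 1 is brighter, so it has the smaller magnitude: the difference is negative.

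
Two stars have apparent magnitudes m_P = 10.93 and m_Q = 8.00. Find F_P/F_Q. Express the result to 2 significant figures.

Magnitude difference = 2.93
Flux ratio = 10^(−0.4 Δm) = 10^(−0.4 × 2.93) = 10^-1.172 = 0.06730

F_P/F_Q ≈ 0.067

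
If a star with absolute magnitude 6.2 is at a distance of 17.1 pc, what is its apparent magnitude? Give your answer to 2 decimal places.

m ≈ 7.36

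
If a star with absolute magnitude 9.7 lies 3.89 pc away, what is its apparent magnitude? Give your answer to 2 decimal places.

m ≈ 7.65

m = M + 5 log₁₀ d − 5 = 9.7 + 5·0.5899 − 5 = 7.650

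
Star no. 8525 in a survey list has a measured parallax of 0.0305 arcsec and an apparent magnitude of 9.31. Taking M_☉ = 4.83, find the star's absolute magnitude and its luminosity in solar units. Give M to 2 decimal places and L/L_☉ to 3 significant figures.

d = 1/p = 1/0.0305″ = 32.79 pc
M = m − 5 log₁₀ d + 5 = 9.31 − 5·1.5157 + 5 = 6.731
M − M_☉ = 6.731 − 4.83 = 1.901
L/L_☉ = 10^(−0.4 × 1.901) = 0.1735

M ≈ 6.73; L/L_☉ ≈ 0.174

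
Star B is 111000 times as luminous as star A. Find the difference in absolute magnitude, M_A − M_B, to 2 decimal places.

M_A − M_B ≈ 12.61

Pogson: ΔM = −2.5 log₁₀(ratio) = −2.5 log₁₀(111000) = −2.5 × 5.0453 = -12.613
Star B is brighter so has the smaller magnitude: M_A − M_B is positive.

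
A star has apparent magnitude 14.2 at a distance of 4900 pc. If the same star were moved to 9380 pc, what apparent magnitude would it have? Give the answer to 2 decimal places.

m ≈ 15.61

Flux ∝ 1/d², so Δm = 5 log₁₀(d₂/d₁) = 5 log₁₀(9380/4900) = 1.410
m₂ = m₁ + Δm = 14.2 + (1.410) = 15.610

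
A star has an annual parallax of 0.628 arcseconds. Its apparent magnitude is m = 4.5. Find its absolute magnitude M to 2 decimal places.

d = 1/p = 1/0.628″ = 1.592 pc
5 log₁₀(d/10 pc) = 5 log₁₀(1.592) − 5 = -3.990
M = m − 5 log₁₀(d/10) = 4.5 + 3.990 = 8.490

M ≈ 8.49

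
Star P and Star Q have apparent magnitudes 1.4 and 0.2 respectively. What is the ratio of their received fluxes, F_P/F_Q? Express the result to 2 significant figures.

Magnitude difference = 1.2
Flux ratio = 10^(−0.4 Δm) = 10^(−0.4 × 1.2) = 10^-0.480 = 0.3311

F_P/F_Q ≈ 0.33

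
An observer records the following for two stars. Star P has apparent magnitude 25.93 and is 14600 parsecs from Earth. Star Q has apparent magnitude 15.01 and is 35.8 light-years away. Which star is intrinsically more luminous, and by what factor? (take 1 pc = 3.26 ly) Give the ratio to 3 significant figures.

Star P: M = m − 5 log₁₀ d + 5 = 25.93 − 5·4.1644 + 5 = 10.108
Star Q: d = 35.8 ly / 3.26 = 10.98 pc
Star Q: M = m − 5 log₁₀ d + 5 = 15.01 − 5·1.0407 + 5 = 14.807
ΔM = M_P − M_Q = 10.108 − (14.807) = -4.698; smaller M is more luminous → Star P.
L ratio = 10^(0.4 |ΔM|) = 10^1.879 = 75.75

Star P is more luminous, by a factor of 75.7.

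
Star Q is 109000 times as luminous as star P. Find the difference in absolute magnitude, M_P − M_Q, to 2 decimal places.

Pogson: ΔM = −2.5 log₁₀(ratio) = −2.5 log₁₀(109000) = −2.5 × 5.0374 = -12.594
Star Q is brighter so has the smaller magnitude: M_P − M_Q is positive.

M_P − M_Q ≈ 12.59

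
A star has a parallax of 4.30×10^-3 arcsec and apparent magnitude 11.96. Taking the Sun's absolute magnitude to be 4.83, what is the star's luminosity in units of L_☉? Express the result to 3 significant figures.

d = 1/p = 1/4.30×10^-3″ = 232.6 pc
M = m − 5 log₁₀ d + 5 = 11.96 − 5·2.3665 + 5 = 5.127
M − M_☉ = 5.127 − 4.83 = 0.297
L/L_☉ = 10^(−0.4 × 0.297) = 0.7604

L/L_☉ ≈ 0.760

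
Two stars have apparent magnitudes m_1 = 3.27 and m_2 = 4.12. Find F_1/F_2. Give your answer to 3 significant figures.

Δm = 3.27 − (4.12) = -0.85
Flux ratio = 10^(−0.4 Δm) = 10^(−0.4 × -0.85) = 10^0.340 = 2.188

F_1/F_2 ≈ 2.19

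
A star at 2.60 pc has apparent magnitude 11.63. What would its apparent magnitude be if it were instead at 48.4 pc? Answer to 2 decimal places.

m ≈ 17.98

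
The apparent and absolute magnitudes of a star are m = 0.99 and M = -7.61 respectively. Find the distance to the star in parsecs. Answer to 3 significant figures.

d ≈ 525 pc

μ = m − M = 8.600
m − M = 5 log₁₀ d − 5
log₁₀ d = (m − M)/5 + 1 = 2.7200
d = 10^2.7200 = 524.8 pc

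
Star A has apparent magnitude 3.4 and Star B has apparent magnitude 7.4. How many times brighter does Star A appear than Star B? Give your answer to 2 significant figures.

40

Magnitude difference = -4.0
Flux ratio = 10^(−0.4 Δm) = 10^(−0.4 × -4.0) = 10^1.600 = 39.81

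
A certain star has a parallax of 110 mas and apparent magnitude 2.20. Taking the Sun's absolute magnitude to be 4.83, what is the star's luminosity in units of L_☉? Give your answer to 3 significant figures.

L/L_☉ ≈ 9.32

d = 1/p = 1000/110 mas = 9.091 pc
M = m − 5 log₁₀ d + 5 = 2.20 − 5·0.9586 + 5 = 2.407
M − M_☉ = 2.407 − 4.83 = -2.423
L/L_☉ = 10^(−0.4 × -2.423) = 9.316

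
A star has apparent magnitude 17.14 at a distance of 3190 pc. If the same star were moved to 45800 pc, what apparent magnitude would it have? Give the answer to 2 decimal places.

m ≈ 22.93

Flux ∝ 1/d², so Δm = 5 log₁₀(d₂/d₁) = 5 log₁₀(45800/3190) = 5.785
m₂ = m₁ + Δm = 17.14 + (5.785) = 22.925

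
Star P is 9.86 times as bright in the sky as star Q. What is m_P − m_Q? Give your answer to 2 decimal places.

Pogson: Δm = −2.5 log₁₀(ratio) = −2.5 log₁₀(9.86) = −2.5 × 0.9939 = -2.485
Star P is brighter, so it has the smaller magnitude: the difference is negative.

m_P − m_Q ≈ -2.48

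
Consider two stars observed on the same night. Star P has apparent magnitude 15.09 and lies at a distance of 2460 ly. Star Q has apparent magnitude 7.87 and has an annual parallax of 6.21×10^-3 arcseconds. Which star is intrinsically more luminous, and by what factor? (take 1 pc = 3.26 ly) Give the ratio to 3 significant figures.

Star Q is more luminous, by a factor of 35.2.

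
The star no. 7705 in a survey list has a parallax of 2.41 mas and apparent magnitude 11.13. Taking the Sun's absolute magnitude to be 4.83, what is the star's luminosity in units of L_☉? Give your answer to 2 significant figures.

d = 1/p = 1000/2.41 mas = 414.9 pc
M = m − 5 log₁₀ d + 5 = 11.13 − 5·2.6180 + 5 = 3.040
M − M_☉ = 3.040 − 4.83 = -1.790
L/L_☉ = 10^(−0.4 × -1.790) = 5.200

L/L_☉ ≈ 5.2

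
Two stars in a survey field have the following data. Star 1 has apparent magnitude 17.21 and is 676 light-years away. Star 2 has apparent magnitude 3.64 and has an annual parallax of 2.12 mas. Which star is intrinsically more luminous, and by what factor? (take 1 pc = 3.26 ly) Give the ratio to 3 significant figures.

Star 1: d = 676 ly / 3.26 = 207.4 pc
Star 1: M = m − 5 log₁₀ d + 5 = 17.21 − 5·2.3167 + 5 = 10.626
Star 2: p = 2.12 mas = 2.12×10^-3″ → d = 1/p = 471.7 pc
Star 2: M = m − 5 log₁₀ d + 5 = 3.64 − 5·2.6737 + 5 = -4.728
ΔM = M_1 − M_2 = 10.626 − (-4.728) = 15.355; smaller M is more luminous → Star 2.
L ratio = 10^(0.4 |ΔM|) = 10^6.142 = 1.386×10^6

Star 2 is more luminous, by a factor of 1.39×10^6.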